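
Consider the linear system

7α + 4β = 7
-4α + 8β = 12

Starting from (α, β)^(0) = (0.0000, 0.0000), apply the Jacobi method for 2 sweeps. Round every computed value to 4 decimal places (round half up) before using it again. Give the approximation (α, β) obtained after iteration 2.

Iteration 1:
  α = (7 - (4)·0.0000) / (7) = 1.0000
  β = (12 - (-4)·0.0000) / (8) = 1.5000
Iteration 2:
  α = (7 - (4)·1.5000) / (7) = 0.1429
  β = (12 - (-4)·1.0000) / (8) = 2.0000

(0.1429, 2.0000)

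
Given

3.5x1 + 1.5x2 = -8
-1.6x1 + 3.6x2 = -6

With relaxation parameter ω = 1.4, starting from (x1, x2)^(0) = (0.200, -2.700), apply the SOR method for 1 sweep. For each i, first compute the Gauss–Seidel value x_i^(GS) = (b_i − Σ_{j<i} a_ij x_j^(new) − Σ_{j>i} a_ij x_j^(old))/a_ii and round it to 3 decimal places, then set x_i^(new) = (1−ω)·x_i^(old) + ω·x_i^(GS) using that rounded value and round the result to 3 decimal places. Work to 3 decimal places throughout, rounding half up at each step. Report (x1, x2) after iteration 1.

Iteration 1:
  x1: GS value = (-8 - (1.5)·-2.700) / (3.5) = -1.129;  x1 ← (1−ω)·0.200 + ω·-1.129 = -1.661
  x2: GS value = (-6 - (-1.6)·-1.661) / (3.6) = -2.405;  x2 ← (1−ω)·-2.700 + ω·-2.405 = -2.287

(-1.661, -2.287)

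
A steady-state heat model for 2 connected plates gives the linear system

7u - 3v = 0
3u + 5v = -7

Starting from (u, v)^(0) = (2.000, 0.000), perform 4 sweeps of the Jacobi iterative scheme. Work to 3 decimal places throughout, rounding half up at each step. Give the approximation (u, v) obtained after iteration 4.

Iteration 1:
  u = (0 - (-3)·0.000) / (7) = 0.000
  v = (-7 - (3)·2.000) / (5) = -2.600
Iteration 2:
  u = (0 - (-3)·-2.600) / (7) = -1.114
  v = (-7 - (3)·0.000) / (5) = -1.400
Iteration 3:
  u = (0 - (-3)·-1.400) / (7) = -0.600
  v = (-7 - (3)·-1.114) / (5) = -0.732
Iteration 4:
  u = (0 - (-3)·-0.732) / (7) = -0.314
  v = (-7 - (3)·-0.600) / (5) = -1.040

(-0.314, -1.040)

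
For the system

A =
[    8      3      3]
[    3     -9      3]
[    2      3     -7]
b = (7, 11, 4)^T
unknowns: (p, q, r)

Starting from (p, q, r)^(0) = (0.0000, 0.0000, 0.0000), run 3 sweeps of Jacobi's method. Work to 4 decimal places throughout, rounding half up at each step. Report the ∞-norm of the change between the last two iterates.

0.2355

Iteration 1:
  p = (7 - (3)·0.0000 - (3)·0.0000) / (8) = 0.8750
  q = (11 - (3)·0.0000 - (3)·0.0000) / (-9) = -1.2222
  r = (4 - (2)·0.0000 - (3)·0.0000) / (-7) = -0.5714
Iteration 2:
  p = (7 - (3)·-1.2222 - (3)·-0.5714) / (8) = 1.5476
  q = (11 - (3)·0.8750 - (3)·-0.5714) / (-9) = -1.1210
  r = (4 - (2)·0.8750 - (3)·-1.2222) / (-7) = -0.8452
Iteration 3:
  p = (7 - (3)·-1.1210 - (3)·-0.8452) / (8) = 1.6123
  q = (11 - (3)·1.5476 - (3)·-0.8452) / (-9) = -0.9881
  r = (4 - (2)·1.5476 - (3)·-1.1210) / (-7) = -0.6097
Change: (0.0647, 0.1329, 0.2355) → max |·| = 0.2355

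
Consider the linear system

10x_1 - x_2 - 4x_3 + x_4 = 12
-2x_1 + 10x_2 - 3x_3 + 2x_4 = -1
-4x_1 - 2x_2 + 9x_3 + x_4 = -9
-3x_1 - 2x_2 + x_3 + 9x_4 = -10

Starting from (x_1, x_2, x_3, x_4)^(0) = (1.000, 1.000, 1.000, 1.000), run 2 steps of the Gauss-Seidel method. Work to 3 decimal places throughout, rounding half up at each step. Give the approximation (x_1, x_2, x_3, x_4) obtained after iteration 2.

(1.147, 0.125, -0.410, -0.655)

Iteration 1:
  x_1 = (12 - (-1)·1.000 - (-4)·1.000 - (1)·1.000) / (10) = 1.600
  x_2 = (-1 - (-2)·1.600 - (-3)·1.000 - (2)·1.000) / (10) = 0.320
  x_3 = (-9 - (-4)·1.600 - (-2)·0.320 - (1)·1.000) / (9) = -0.329
  x_4 = (-10 - (-3)·1.600 - (-2)·0.320 - (1)·-0.329) / (9) = -0.470
Iteration 2:
  x_1 = (12 - (-1)·0.320 - (-4)·-0.329 - (1)·-0.470) / (10) = 1.147
  x_2 = (-1 - (-2)·1.147 - (-3)·-0.329 - (2)·-0.470) / (10) = 0.125
  x_3 = (-9 - (-4)·1.147 - (-2)·0.125 - (1)·-0.470) / (9) = -0.410
  x_4 = (-10 - (-3)·1.147 - (-2)·0.125 - (1)·-0.410) / (9) = -0.655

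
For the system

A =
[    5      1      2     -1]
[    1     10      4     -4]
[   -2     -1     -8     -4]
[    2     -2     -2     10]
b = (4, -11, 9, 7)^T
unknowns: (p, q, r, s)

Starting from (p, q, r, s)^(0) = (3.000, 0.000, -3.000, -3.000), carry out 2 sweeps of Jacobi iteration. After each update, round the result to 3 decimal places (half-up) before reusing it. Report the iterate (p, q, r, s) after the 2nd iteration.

(1.130, -1.290, -1.050, 0.065)

Iteration 1:
  p = (4 - (1)·0.000 - (2)·-3.000 - (-1)·-3.000) / (5) = 1.400
  q = (-11 - (1)·3.000 - (4)·-3.000 - (-4)·-3.000) / (10) = -1.400
  r = (9 - (-2)·3.000 - (-1)·0.000 - (-4)·-3.000) / (-8) = -0.375
  s = (7 - (2)·3.000 - (-2)·0.000 - (-2)·-3.000) / (10) = -0.500
Iteration 2:
  p = (4 - (1)·-1.400 - (2)·-0.375 - (-1)·-0.500) / (5) = 1.130
  q = (-11 - (1)·1.400 - (4)·-0.375 - (-4)·-0.500) / (10) = -1.290
  r = (9 - (-2)·1.400 - (-1)·-1.400 - (-4)·-0.500) / (-8) = -1.050
  s = (7 - (2)·1.400 - (-2)·-1.400 - (-2)·-0.375) / (10) = 0.065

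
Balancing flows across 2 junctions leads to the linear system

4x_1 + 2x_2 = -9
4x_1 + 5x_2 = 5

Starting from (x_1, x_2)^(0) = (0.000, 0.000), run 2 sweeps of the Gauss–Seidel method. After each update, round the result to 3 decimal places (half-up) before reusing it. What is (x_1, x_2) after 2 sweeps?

(-3.650, 3.920)

Iteration 1:
  x_1 = (-9 - (2)·0.000) / (4) = -2.250
  x_2 = (5 - (4)·-2.250) / (5) = 2.800
Iteration 2:
  x_1 = (-9 - (2)·2.800) / (4) = -3.650
  x_2 = (5 - (4)·-3.650) / (5) = 3.920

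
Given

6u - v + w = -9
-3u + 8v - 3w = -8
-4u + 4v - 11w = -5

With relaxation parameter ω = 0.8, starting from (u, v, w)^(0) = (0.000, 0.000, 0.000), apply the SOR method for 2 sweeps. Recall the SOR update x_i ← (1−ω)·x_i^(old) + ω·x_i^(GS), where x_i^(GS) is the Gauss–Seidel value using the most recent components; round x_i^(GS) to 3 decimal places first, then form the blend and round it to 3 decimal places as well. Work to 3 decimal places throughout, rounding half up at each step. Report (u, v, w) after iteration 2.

Iteration 1:
  u: GS value = (-9 - (-1)·0.000 - (1)·0.000) / (6) = -1.500;  u ← (1−ω)·0.000 + ω·-1.500 = -1.200
  v: GS value = (-8 - (-3)·-1.200 - (-3)·0.000) / (8) = -1.450;  v ← (1−ω)·0.000 + ω·-1.450 = -1.160
  w: GS value = (-5 - (-4)·-1.200 - (4)·-1.160) / (-11) = 0.469;  w ← (1−ω)·0.000 + ω·0.469 = 0.375
Iteration 2:
  u: GS value = (-9 - (-1)·-1.160 - (1)·0.375) / (6) = -1.756;  u ← (1−ω)·-1.200 + ω·-1.756 = -1.645
  v: GS value = (-8 - (-3)·-1.645 - (-3)·0.375) / (8) = -1.476;  v ← (1−ω)·-1.160 + ω·-1.476 = -1.413
  w: GS value = (-5 - (-4)·-1.645 - (4)·-1.413) / (-11) = 0.539;  w ← (1−ω)·0.375 + ω·0.539 = 0.506

(-1.645, -1.413, 0.506)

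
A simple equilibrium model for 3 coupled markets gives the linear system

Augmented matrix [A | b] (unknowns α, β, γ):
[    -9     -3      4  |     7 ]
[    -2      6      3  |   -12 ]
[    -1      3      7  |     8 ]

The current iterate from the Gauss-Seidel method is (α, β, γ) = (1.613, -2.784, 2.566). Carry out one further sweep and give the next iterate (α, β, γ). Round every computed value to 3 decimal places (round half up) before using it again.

(1.291, -2.853, 2.550)

One sweep:
  α = (7 - (-3)·-2.784 - (4)·2.566) / (-9) = 1.291
  β = (-12 - (-2)·1.291 - (3)·2.566) / (6) = -2.853
  γ = (8 - (-1)·1.291 - (3)·-2.853) / (7) = 2.550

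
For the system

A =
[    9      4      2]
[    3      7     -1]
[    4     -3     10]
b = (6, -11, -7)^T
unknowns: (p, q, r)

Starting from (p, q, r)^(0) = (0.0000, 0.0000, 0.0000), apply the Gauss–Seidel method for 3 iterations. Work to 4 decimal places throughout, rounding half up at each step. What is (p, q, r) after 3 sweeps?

(2.3004, -2.8722, -2.4818)

Iteration 1:
  p = (6 - (4)·0.0000 - (2)·0.0000) / (9) = 0.6667
  q = (-11 - (3)·0.6667 - (-1)·0.0000) / (7) = -1.8572
  r = (-7 - (4)·0.6667 - (-3)·-1.8572) / (10) = -1.5238
Iteration 2:
  p = (6 - (4)·-1.8572 - (2)·-1.5238) / (9) = 1.8307
  q = (-11 - (3)·1.8307 - (-1)·-1.5238) / (7) = -2.5737
  r = (-7 - (4)·1.8307 - (-3)·-2.5737) / (10) = -2.2044
Iteration 3:
  p = (6 - (4)·-2.5737 - (2)·-2.2044) / (9) = 2.3004
  q = (-11 - (3)·2.3004 - (-1)·-2.2044) / (7) = -2.8722
  r = (-7 - (4)·2.3004 - (-3)·-2.8722) / (10) = -2.4818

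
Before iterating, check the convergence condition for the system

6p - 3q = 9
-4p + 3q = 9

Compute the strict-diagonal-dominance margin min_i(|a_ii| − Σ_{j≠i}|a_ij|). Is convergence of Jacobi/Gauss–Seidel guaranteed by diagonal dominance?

row 1: |6| − (3) = 3
row 2: |3| − (4) = -1
minimum over rows = -1 → not strictly diagonally dominant

-1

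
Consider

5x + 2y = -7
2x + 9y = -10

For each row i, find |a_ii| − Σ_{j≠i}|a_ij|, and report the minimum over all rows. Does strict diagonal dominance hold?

3

row 1: |5| − (2) = 3
row 2: |9| − (2) = 7
minimum over rows = 3 → strictly diagonally dominant (convergence guaranteed)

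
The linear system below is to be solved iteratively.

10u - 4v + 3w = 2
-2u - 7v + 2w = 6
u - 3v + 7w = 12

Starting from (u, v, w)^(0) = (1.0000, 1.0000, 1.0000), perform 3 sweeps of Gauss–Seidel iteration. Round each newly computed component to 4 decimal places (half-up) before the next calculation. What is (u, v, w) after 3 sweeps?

(-0.4225, -0.2666, 1.6604)

Iteration 1:
  u = (2 - (-4)·1.0000 - (3)·1.0000) / (10) = 0.3000
  v = (6 - (-2)·0.3000 - (2)·1.0000) / (-7) = -0.6571
  w = (12 - (1)·0.3000 - (-3)·-0.6571) / (7) = 1.3898
Iteration 2:
  u = (2 - (-4)·-0.6571 - (3)·1.3898) / (10) = -0.4798
  v = (6 - (-2)·-0.4798 - (2)·1.3898) / (-7) = -0.3230
  w = (12 - (1)·-0.4798 - (-3)·-0.3230) / (7) = 1.6444
Iteration 3:
  u = (2 - (-4)·-0.3230 - (3)·1.6444) / (10) = -0.4225
  v = (6 - (-2)·-0.4225 - (2)·1.6444) / (-7) = -0.2666
  w = (12 - (1)·-0.4225 - (-3)·-0.2666) / (7) = 1.6604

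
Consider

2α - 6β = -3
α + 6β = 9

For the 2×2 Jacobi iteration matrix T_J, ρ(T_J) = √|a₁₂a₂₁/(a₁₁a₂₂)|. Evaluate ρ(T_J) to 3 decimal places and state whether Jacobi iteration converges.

a₁₂a₂₁/(a₁₁a₂₂) = (-6)·(1) / ((2)·(6)) = -0.500000
ρ = √|-0.500000| = √0.500000 = 0.707
ρ < 1, so Jacobi converges

0.707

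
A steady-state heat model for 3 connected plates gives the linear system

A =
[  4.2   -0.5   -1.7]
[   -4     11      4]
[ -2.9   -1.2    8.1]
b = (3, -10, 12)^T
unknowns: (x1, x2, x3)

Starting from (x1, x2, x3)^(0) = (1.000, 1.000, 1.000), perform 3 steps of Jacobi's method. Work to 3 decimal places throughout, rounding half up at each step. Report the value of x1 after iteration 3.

1.298

Iteration 1:
  x1 = (3 - (-0.5)·1.000 - (-1.7)·1.000) / (4.2) = 1.238
  x2 = (-10 - (-4)·1.000 - (4)·1.000) / (11) = -0.909
  x3 = (12 - (-2.9)·1.000 - (-1.2)·1.000) / (8.1) = 1.988
Iteration 2:
  x1 = (3 - (-0.5)·-0.909 - (-1.7)·1.988) / (4.2) = 1.411
  x2 = (-10 - (-4)·1.238 - (4)·1.988) / (11) = -1.182
  x3 = (12 - (-2.9)·1.238 - (-1.2)·-0.909) / (8.1) = 1.790
Iteration 3:
  x1 = (3 - (-0.5)·-1.182 - (-1.7)·1.790) / (4.2) = 1.298
  x2 = (-10 - (-4)·1.411 - (4)·1.790) / (11) = -1.047
  x3 = (12 - (-2.9)·1.411 - (-1.2)·-1.182) / (8.1) = 1.812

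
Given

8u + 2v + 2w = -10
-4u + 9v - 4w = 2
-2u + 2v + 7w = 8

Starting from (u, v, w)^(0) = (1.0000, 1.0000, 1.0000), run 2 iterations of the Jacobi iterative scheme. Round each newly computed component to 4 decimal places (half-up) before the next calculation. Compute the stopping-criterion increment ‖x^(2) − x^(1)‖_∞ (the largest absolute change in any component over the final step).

Iteration 1:
  u = (-10 - (2)·1.0000 - (2)·1.0000) / (8) = -1.7500
  v = (2 - (-4)·1.0000 - (-4)·1.0000) / (9) = 1.1111
  w = (8 - (-2)·1.0000 - (2)·1.0000) / (7) = 1.1429
Iteration 2:
  u = (-10 - (2)·1.1111 - (2)·1.1429) / (8) = -1.8135
  v = (2 - (-4)·-1.7500 - (-4)·1.1429) / (9) = -0.0476
  w = (8 - (-2)·-1.7500 - (2)·1.1111) / (7) = 0.3254
Change: (-0.0635, -1.1587, -0.8175) → max |·| = 1.1587

1.1587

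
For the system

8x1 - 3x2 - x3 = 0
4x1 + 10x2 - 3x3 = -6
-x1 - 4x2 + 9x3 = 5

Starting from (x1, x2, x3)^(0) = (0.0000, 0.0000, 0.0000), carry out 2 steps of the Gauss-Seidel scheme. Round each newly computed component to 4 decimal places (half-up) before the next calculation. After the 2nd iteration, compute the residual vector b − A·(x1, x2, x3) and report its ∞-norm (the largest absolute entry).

Iteration 1:
  x1 = (0 - (-3)·0.0000 - (-1)·0.0000) / (8) = 0.0000
  x2 = (-6 - (4)·0.0000 - (-3)·0.0000) / (10) = -0.6000
  x3 = (5 - (-1)·0.0000 - (-4)·-0.6000) / (9) = 0.2889
Iteration 2:
  x1 = (0 - (-3)·-0.6000 - (-1)·0.2889) / (8) = -0.1889
  x2 = (-6 - (4)·-0.1889 - (-3)·0.2889) / (10) = -0.4378
  x3 = (5 - (-1)·-0.1889 - (-4)·-0.4378) / (9) = 0.3400
Residual b − A·x = (0.5378, 0.1536, -0.0001); ∞-norm = 0.5378

0.5378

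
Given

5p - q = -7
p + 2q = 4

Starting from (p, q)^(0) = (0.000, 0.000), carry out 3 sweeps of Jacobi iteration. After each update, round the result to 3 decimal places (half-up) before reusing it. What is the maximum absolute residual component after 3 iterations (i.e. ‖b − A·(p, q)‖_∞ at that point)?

0.200

Iteration 1:
  p = (-7 - (-1)·0.000) / (5) = -1.400
  q = (4 - (1)·0.000) / (2) = 2.000
Iteration 2:
  p = (-7 - (-1)·2.000) / (5) = -1.000
  q = (4 - (1)·-1.400) / (2) = 2.700
Iteration 3:
  p = (-7 - (-1)·2.700) / (5) = -0.860
  q = (4 - (1)·-1.000) / (2) = 2.500
Residual b − A·x = (-0.200, -0.140); ∞-norm = 0.200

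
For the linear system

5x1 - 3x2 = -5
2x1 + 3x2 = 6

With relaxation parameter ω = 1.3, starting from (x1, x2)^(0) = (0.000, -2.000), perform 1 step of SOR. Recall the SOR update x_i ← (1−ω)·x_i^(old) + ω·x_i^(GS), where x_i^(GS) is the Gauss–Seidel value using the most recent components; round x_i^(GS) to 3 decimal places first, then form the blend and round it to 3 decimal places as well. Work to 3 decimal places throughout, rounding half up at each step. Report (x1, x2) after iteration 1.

(-2.860, 5.679)

Iteration 1:
  x1: GS value = (-5 - (-3)·-2.000) / (5) = -2.200;  x1 ← (1−ω)·0.000 + ω·-2.200 = -2.860
  x2: GS value = (6 - (2)·-2.860) / (3) = 3.907;  x2 ← (1−ω)·-2.000 + ω·3.907 = 5.679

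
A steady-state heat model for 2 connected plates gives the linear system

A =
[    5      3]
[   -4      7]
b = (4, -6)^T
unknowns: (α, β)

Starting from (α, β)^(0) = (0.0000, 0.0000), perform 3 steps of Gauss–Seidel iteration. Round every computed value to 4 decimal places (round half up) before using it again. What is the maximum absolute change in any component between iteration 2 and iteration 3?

0.0823

Iteration 1:
  α = (4 - (3)·0.0000) / (5) = 0.8000
  β = (-6 - (-4)·0.8000) / (7) = -0.4000
Iteration 2:
  α = (4 - (3)·-0.4000) / (5) = 1.0400
  β = (-6 - (-4)·1.0400) / (7) = -0.2629
Iteration 3:
  α = (4 - (3)·-0.2629) / (5) = 0.9577
  β = (-6 - (-4)·0.9577) / (7) = -0.3099
Change: (-0.0823, -0.0470) → max |·| = 0.0823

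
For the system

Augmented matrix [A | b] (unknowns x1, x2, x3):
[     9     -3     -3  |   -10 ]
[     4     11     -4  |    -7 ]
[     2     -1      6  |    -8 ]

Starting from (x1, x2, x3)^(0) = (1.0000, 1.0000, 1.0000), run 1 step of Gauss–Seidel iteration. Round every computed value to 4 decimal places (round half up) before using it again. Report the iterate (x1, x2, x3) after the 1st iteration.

(-0.4444, -0.1111, -1.2037)

Iteration 1:
  x1 = (-10 - (-3)·1.0000 - (-3)·1.0000) / (9) = -0.4444
  x2 = (-7 - (4)·-0.4444 - (-4)·1.0000) / (11) = -0.1111
  x3 = (-8 - (2)·-0.4444 - (-1)·-0.1111) / (6) = -1.2037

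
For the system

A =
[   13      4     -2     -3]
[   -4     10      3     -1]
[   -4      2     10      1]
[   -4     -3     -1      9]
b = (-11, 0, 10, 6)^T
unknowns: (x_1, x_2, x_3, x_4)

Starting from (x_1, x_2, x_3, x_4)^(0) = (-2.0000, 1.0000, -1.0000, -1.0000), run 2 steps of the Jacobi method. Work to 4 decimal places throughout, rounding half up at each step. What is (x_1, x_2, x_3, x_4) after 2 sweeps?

(-0.6462, -0.6454, 0.5046, -0.2060)

Iteration 1:
  x_1 = (-11 - (4)·1.0000 - (-2)·-1.0000 - (-3)·-1.0000) / (13) = -1.5385
  x_2 = (0 - (-4)·-2.0000 - (3)·-1.0000 - (-1)·-1.0000) / (10) = -0.6000
  x_3 = (10 - (-4)·-2.0000 - (2)·1.0000 - (1)·-1.0000) / (10) = 0.1000
  x_4 = (6 - (-4)·-2.0000 - (-3)·1.0000 - (-1)·-1.0000) / (9) = 0.0000
Iteration 2:
  x_1 = (-11 - (4)·-0.6000 - (-2)·0.1000 - (-3)·0.0000) / (13) = -0.6462
  x_2 = (0 - (-4)·-1.5385 - (3)·0.1000 - (-1)·0.0000) / (10) = -0.6454
  x_3 = (10 - (-4)·-1.5385 - (2)·-0.6000 - (1)·0.0000) / (10) = 0.5046
  x_4 = (6 - (-4)·-1.5385 - (-3)·-0.6000 - (-1)·0.1000) / (9) = -0.2060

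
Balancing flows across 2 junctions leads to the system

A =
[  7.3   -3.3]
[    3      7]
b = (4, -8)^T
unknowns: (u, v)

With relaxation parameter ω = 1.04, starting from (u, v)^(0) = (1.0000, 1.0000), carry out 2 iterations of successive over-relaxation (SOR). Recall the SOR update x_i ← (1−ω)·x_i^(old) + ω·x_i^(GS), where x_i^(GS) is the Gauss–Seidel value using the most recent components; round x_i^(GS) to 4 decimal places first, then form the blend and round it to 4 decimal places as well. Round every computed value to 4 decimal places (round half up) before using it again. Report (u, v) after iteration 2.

(-0.2573, -1.0069)

Iteration 1:
  u: GS value = (4 - (-3.3)·1.0000) / (7.3) = 1.0000;  u ← (1−ω)·1.0000 + ω·1.0000 = 1.0000
  v: GS value = (-8 - (3)·1.0000) / (7) = -1.5714;  v ← (1−ω)·1.0000 + ω·-1.5714 = -1.6743
Iteration 2:
  u: GS value = (4 - (-3.3)·-1.6743) / (7.3) = -0.2089;  u ← (1−ω)·1.0000 + ω·-0.2089 = -0.2573
  v: GS value = (-8 - (3)·-0.2573) / (7) = -1.0326;  v ← (1−ω)·-1.6743 + ω·-1.0326 = -1.0069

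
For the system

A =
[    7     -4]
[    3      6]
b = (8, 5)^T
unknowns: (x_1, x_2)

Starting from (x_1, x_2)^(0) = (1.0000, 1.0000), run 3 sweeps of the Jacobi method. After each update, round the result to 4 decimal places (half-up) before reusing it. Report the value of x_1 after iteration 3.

1.1293

Iteration 1:
  x_1 = (8 - (-4)·1.0000) / (7) = 1.7143
  x_2 = (5 - (3)·1.0000) / (6) = 0.3333
Iteration 2:
  x_1 = (8 - (-4)·0.3333) / (7) = 1.3333
  x_2 = (5 - (3)·1.7143) / (6) = -0.0238
Iteration 3:
  x_1 = (8 - (-4)·-0.0238) / (7) = 1.1293
  x_2 = (5 - (3)·1.3333) / (6) = 0.1667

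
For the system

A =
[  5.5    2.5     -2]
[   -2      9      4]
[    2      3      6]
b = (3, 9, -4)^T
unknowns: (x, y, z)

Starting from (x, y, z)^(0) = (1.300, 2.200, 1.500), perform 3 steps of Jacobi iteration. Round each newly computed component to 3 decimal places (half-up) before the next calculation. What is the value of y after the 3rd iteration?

Iteration 1:
  x = (3 - (2.5)·2.200 - (-2)·1.500) / (5.5) = 0.091
  y = (9 - (-2)·1.300 - (4)·1.500) / (9) = 0.622
  z = (-4 - (2)·1.300 - (3)·2.200) / (6) = -2.200
Iteration 2:
  x = (3 - (2.5)·0.622 - (-2)·-2.200) / (5.5) = -0.537
  y = (9 - (-2)·0.091 - (4)·-2.200) / (9) = 1.998
  z = (-4 - (2)·0.091 - (3)·0.622) / (6) = -1.008
Iteration 3:
  x = (3 - (2.5)·1.998 - (-2)·-1.008) / (5.5) = -0.729
  y = (9 - (-2)·-0.537 - (4)·-1.008) / (9) = 1.329
  z = (-4 - (2)·-0.537 - (3)·1.998) / (6) = -1.487

1.329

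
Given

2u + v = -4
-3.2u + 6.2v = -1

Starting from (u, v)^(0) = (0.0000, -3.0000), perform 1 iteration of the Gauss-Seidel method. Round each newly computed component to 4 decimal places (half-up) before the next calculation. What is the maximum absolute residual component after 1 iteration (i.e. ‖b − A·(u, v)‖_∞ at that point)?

2.5806

Iteration 1:
  u = (-4 - (1)·-3.0000) / (2) = -0.5000
  v = (-1 - (-3.2)·-0.5000) / (6.2) = -0.4194
Residual b − A·x = (-2.5806, 0.0003); ∞-norm = 2.5806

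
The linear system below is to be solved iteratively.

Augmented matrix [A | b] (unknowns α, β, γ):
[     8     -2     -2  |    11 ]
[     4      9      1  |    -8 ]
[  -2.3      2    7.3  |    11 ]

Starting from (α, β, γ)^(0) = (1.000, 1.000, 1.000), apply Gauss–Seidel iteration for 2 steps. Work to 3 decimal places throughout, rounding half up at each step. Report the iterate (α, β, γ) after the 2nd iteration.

(1.567, -1.874, 2.514)

Iteration 1:
  α = (11 - (-2)·1.000 - (-2)·1.000) / (8) = 1.875
  β = (-8 - (4)·1.875 - (1)·1.000) / (9) = -1.833
  γ = (11 - (-2.3)·1.875 - (2)·-1.833) / (7.3) = 2.600
Iteration 2:
  α = (11 - (-2)·-1.833 - (-2)·2.600) / (8) = 1.567
  β = (-8 - (4)·1.567 - (1)·2.600) / (9) = -1.874
  γ = (11 - (-2.3)·1.567 - (2)·-1.874) / (7.3) = 2.514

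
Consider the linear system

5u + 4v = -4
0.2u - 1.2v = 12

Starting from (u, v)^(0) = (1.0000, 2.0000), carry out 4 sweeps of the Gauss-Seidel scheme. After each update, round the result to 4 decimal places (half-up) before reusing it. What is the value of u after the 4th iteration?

Iteration 1:
  u = (-4 - (4)·2.0000) / (5) = -2.4000
  v = (12 - (0.2)·-2.4000) / (-1.2) = -10.4000
Iteration 2:
  u = (-4 - (4)·-10.4000) / (5) = 7.5200
  v = (12 - (0.2)·7.5200) / (-1.2) = -8.7467
Iteration 3:
  u = (-4 - (4)·-8.7467) / (5) = 6.1974
  v = (12 - (0.2)·6.1974) / (-1.2) = -8.9671
Iteration 4:
  u = (-4 - (4)·-8.9671) / (5) = 6.3737
  v = (12 - (0.2)·6.3737) / (-1.2) = -8.9377

6.3737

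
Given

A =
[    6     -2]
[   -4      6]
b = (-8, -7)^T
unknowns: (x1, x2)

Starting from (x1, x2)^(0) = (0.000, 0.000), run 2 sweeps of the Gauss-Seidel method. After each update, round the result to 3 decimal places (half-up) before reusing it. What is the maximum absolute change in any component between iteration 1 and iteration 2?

0.685

Iteration 1:
  x1 = (-8 - (-2)·0.000) / (6) = -1.333
  x2 = (-7 - (-4)·-1.333) / (6) = -2.055
Iteration 2:
  x1 = (-8 - (-2)·-2.055) / (6) = -2.018
  x2 = (-7 - (-4)·-2.018) / (6) = -2.512
Change: (-0.685, -0.457) → max |·| = 0.685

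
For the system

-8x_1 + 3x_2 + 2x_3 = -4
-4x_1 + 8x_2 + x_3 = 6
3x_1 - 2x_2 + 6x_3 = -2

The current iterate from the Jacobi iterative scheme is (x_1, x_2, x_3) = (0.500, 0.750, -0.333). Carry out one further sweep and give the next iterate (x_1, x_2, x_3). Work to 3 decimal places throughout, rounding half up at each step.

(0.698, 1.042, -0.333)

One sweep:
  x_1 = (-4 - (3)·0.750 - (2)·-0.333) / (-8) = 0.698
  x_2 = (6 - (-4)·0.500 - (1)·-0.333) / (8) = 1.042
  x_3 = (-2 - (3)·0.500 - (-2)·0.750) / (6) = -0.333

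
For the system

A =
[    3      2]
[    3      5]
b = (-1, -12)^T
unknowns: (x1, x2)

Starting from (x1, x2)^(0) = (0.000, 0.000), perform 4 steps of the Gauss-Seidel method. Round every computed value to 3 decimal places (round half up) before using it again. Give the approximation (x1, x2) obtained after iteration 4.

(1.955, -3.573)

Iteration 1:
  x1 = (-1 - (2)·0.000) / (3) = -0.333
  x2 = (-12 - (3)·-0.333) / (5) = -2.200
Iteration 2:
  x1 = (-1 - (2)·-2.200) / (3) = 1.133
  x2 = (-12 - (3)·1.133) / (5) = -3.080
Iteration 3:
  x1 = (-1 - (2)·-3.080) / (3) = 1.720
  x2 = (-12 - (3)·1.720) / (5) = -3.432
Iteration 4:
  x1 = (-1 - (2)·-3.432) / (3) = 1.955
  x2 = (-12 - (3)·1.955) / (5) = -3.573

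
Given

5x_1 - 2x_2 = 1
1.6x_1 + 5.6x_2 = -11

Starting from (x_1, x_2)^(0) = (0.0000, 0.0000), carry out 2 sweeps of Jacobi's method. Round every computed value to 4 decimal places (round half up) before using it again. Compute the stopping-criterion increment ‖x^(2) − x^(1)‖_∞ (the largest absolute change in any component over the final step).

0.7857

Iteration 1:
  x_1 = (1 - (-2)·0.0000) / (5) = 0.2000
  x_2 = (-11 - (1.6)·0.0000) / (5.6) = -1.9643
Iteration 2:
  x_1 = (1 - (-2)·-1.9643) / (5) = -0.5857
  x_2 = (-11 - (1.6)·0.2000) / (5.6) = -2.0214
Change: (-0.7857, -0.0571) → max |·| = 0.7857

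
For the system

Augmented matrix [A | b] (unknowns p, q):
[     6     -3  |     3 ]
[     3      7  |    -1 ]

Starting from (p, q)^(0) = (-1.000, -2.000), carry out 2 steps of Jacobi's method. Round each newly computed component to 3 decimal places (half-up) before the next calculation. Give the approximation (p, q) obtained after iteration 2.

(0.643, 0.071)

Iteration 1:
  p = (3 - (-3)·-2.000) / (6) = -0.500
  q = (-1 - (3)·-1.000) / (7) = 0.286
Iteration 2:
  p = (3 - (-3)·0.286) / (6) = 0.643
  q = (-1 - (3)·-0.500) / (7) = 0.071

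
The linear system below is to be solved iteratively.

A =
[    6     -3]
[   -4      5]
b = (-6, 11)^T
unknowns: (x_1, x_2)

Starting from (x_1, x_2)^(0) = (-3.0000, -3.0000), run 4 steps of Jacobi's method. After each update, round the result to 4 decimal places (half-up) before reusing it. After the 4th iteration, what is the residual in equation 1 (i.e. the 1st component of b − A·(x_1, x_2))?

0.4800

Iteration 1:
  x_1 = (-6 - (-3)·-3.0000) / (6) = -2.5000
  x_2 = (11 - (-4)·-3.0000) / (5) = -0.2000
Iteration 2:
  x_1 = (-6 - (-3)·-0.2000) / (6) = -1.1000
  x_2 = (11 - (-4)·-2.5000) / (5) = 0.2000
Iteration 3:
  x_1 = (-6 - (-3)·0.2000) / (6) = -0.9000
  x_2 = (11 - (-4)·-1.1000) / (5) = 1.3200
Iteration 4:
  x_1 = (-6 - (-3)·1.3200) / (6) = -0.3400
  x_2 = (11 - (-4)·-0.9000) / (5) = 1.4800
Residual b − A·x = (0.4800, 2.2400)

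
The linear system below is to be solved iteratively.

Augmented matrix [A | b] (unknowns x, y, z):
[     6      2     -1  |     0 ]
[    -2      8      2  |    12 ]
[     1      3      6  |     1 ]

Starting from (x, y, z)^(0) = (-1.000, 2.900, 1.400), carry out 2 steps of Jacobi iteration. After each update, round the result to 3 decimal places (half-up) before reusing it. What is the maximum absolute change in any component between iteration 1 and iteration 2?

Iteration 1:
  x = (0 - (2)·2.900 - (-1)·1.400) / (6) = -0.733
  y = (12 - (-2)·-1.000 - (2)·1.400) / (8) = 0.900
  z = (1 - (1)·-1.000 - (3)·2.900) / (6) = -1.117
Iteration 2:
  x = (0 - (2)·0.900 - (-1)·-1.117) / (6) = -0.486
  y = (12 - (-2)·-0.733 - (2)·-1.117) / (8) = 1.596
  z = (1 - (1)·-0.733 - (3)·0.900) / (6) = -0.161
Change: (0.247, 0.696, 0.956) → max |·| = 0.956

0.956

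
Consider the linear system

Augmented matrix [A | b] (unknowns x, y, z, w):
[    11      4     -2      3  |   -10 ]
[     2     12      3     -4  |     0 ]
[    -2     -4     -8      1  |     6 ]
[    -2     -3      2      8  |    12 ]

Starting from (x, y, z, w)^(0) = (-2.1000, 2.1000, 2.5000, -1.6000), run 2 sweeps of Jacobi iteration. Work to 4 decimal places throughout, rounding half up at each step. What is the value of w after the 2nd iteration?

Iteration 1:
  x = (-10 - (4)·2.1000 - (-2)·2.5000 - (3)·-1.6000) / (11) = -0.7818
  y = (0 - (2)·-2.1000 - (3)·2.5000 - (-4)·-1.6000) / (12) = -0.8083
  z = (6 - (-2)·-2.1000 - (-4)·2.1000 - (1)·-1.6000) / (-8) = -1.4750
  w = (12 - (-2)·-2.1000 - (-3)·2.1000 - (2)·2.5000) / (8) = 1.1375
Iteration 2:
  x = (-10 - (4)·-0.8083 - (-2)·-1.4750 - (3)·1.1375) / (11) = -1.1936
  y = (0 - (2)·-0.7818 - (3)·-1.4750 - (-4)·1.1375) / (12) = 0.8782
  z = (6 - (-2)·-0.7818 - (-4)·-0.8083 - (1)·1.1375) / (-8) = -0.0082
  w = (12 - (-2)·-0.7818 - (-3)·-0.8083 - (2)·-1.4750) / (8) = 1.3702

1.3702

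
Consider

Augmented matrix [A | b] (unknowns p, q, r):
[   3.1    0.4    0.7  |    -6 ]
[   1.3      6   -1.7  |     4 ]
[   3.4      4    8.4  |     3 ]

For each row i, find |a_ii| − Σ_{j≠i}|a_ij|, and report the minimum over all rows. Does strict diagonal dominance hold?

row 1: |3.1| − (0.4+0.7) = 2
row 2: |6| − (1.3+1.7) = 3
row 3: |8.4| − (3.4+4) = 1
minimum over rows = 1 → strictly diagonally dominant (convergence guaranteed)

1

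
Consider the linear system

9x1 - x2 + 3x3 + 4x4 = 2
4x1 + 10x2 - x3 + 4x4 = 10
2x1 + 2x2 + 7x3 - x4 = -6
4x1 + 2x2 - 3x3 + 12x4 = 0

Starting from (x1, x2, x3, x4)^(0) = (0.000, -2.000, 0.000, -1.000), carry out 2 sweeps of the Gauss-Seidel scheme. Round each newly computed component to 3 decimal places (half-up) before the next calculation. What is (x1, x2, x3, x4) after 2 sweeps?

Iteration 1:
  x1 = (2 - (-1)·-2.000 - (3)·0.000 - (4)·-1.000) / (9) = 0.444
  x2 = (10 - (4)·0.444 - (-1)·0.000 - (4)·-1.000) / (10) = 1.222
  x3 = (-6 - (2)·0.444 - (2)·1.222 - (-1)·-1.000) / (7) = -1.476
  x4 = (0 - (4)·0.444 - (2)·1.222 - (-3)·-1.476) / (12) = -0.721
Iteration 2:
  x1 = (2 - (-1)·1.222 - (3)·-1.476 - (4)·-0.721) / (9) = 1.170
  x2 = (10 - (4)·1.170 - (-1)·-1.476 - (4)·-0.721) / (10) = 0.673
  x3 = (-6 - (2)·1.170 - (2)·0.673 - (-1)·-0.721) / (7) = -1.487
  x4 = (0 - (4)·1.170 - (2)·0.673 - (-3)·-1.487) / (12) = -0.874

(1.170, 0.673, -1.487, -0.874)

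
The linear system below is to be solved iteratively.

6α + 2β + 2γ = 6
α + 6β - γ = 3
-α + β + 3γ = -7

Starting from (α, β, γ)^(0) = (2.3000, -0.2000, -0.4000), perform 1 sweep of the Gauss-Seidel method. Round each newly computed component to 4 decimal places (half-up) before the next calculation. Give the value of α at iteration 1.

Iteration 1:
  α = (6 - (2)·-0.2000 - (2)·-0.4000) / (6) = 1.2000
  β = (3 - (1)·1.2000 - (-1)·-0.4000) / (6) = 0.2333
  γ = (-7 - (-1)·1.2000 - (1)·0.2333) / (3) = -2.0111

1.2000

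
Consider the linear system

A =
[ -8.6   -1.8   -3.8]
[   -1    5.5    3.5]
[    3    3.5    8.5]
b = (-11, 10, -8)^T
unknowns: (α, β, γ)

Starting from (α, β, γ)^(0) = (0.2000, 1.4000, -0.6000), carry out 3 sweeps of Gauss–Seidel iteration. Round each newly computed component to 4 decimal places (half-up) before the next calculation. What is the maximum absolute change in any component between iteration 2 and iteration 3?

Iteration 1:
  α = (-11 - (-1.8)·1.4000 - (-3.8)·-0.6000) / (-8.6) = 1.2512
  β = (10 - (-1)·1.2512 - (3.5)·-0.6000) / (5.5) = 2.4275
  γ = (-8 - (3)·1.2512 - (3.5)·2.4275) / (8.5) = -2.3823
Iteration 2:
  α = (-11 - (-1.8)·2.4275 - (-3.8)·-2.3823) / (-8.6) = 1.8236
  β = (10 - (-1)·1.8236 - (3.5)·-2.3823) / (5.5) = 3.6658
  γ = (-8 - (3)·1.8236 - (3.5)·3.6658) / (8.5) = -3.0942
Iteration 3:
  α = (-11 - (-1.8)·3.6658 - (-3.8)·-3.0942) / (-8.6) = 1.8790
  β = (10 - (-1)·1.8790 - (3.5)·-3.0942) / (5.5) = 4.1289
  γ = (-8 - (3)·1.8790 - (3.5)·4.1289) / (8.5) = -3.3045
Change: (0.0554, 0.4631, -0.2103) → max |·| = 0.4631

0.4631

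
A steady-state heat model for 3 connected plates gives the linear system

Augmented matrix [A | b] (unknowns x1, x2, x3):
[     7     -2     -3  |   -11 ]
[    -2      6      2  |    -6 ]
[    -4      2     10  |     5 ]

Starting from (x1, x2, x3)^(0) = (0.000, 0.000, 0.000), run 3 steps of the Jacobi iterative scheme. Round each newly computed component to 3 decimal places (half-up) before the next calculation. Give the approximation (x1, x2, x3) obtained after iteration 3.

(-2.023, -1.572, 0.181)

Iteration 1:
  x1 = (-11 - (-2)·0.000 - (-3)·0.000) / (7) = -1.571
  x2 = (-6 - (-2)·0.000 - (2)·0.000) / (6) = -1.000
  x3 = (5 - (-4)·0.000 - (2)·0.000) / (10) = 0.500
Iteration 2:
  x1 = (-11 - (-2)·-1.000 - (-3)·0.500) / (7) = -1.643
  x2 = (-6 - (-2)·-1.571 - (2)·0.500) / (6) = -1.690
  x3 = (5 - (-4)·-1.571 - (2)·-1.000) / (10) = 0.072
Iteration 3:
  x1 = (-11 - (-2)·-1.690 - (-3)·0.072) / (7) = -2.023
  x2 = (-6 - (-2)·-1.643 - (2)·0.072) / (6) = -1.572
  x3 = (5 - (-4)·-1.643 - (2)·-1.690) / (10) = 0.181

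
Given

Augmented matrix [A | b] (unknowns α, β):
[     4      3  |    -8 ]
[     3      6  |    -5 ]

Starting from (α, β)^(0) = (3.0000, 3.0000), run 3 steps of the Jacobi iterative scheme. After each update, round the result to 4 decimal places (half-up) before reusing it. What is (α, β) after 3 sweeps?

(-2.9688, -0.7083)

Iteration 1:
  α = (-8 - (3)·3.0000) / (4) = -4.2500
  β = (-5 - (3)·3.0000) / (6) = -2.3333
Iteration 2:
  α = (-8 - (3)·-2.3333) / (4) = -0.2500
  β = (-5 - (3)·-4.2500) / (6) = 1.2917
Iteration 3:
  α = (-8 - (3)·1.2917) / (4) = -2.9688
  β = (-5 - (3)·-0.2500) / (6) = -0.7083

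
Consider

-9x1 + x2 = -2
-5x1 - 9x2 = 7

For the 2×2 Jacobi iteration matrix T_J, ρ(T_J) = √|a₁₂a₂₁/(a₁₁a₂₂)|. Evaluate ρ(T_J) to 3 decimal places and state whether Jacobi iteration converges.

0.248

a₁₂a₂₁/(a₁₁a₂₂) = (1)·(-5) / ((-9)·(-9)) = -0.061728
ρ = √|-0.061728| = √0.061728 = 0.248
ρ < 1, so Jacobi converges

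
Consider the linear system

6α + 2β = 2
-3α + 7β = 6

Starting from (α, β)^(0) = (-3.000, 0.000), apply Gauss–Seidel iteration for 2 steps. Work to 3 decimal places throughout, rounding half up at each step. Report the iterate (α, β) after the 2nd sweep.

Iteration 1:
  α = (2 - (2)·0.000) / (6) = 0.333
  β = (6 - (-3)·0.333) / (7) = 1.000
Iteration 2:
  α = (2 - (2)·1.000) / (6) = 0.000
  β = (6 - (-3)·0.000) / (7) = 0.857

(0.000, 0.857)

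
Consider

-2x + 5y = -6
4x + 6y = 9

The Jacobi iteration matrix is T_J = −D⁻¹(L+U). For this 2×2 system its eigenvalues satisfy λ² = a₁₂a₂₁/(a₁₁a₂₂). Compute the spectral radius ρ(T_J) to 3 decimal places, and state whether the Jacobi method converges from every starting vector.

1.291

a₁₂a₂₁/(a₁₁a₂₂) = (5)·(4) / ((-2)·(6)) = -1.666667
ρ = √|-1.666667| = √1.666667 = 1.291
ρ > 1, so Jacobi diverges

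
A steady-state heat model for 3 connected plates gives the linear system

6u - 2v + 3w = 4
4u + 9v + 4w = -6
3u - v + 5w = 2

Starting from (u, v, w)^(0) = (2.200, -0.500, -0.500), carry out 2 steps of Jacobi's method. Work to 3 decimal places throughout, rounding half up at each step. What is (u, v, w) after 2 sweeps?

Iteration 1:
  u = (4 - (-2)·-0.500 - (3)·-0.500) / (6) = 0.750
  v = (-6 - (4)·2.200 - (4)·-0.500) / (9) = -1.422
  w = (2 - (3)·2.200 - (-1)·-0.500) / (5) = -1.020
Iteration 2:
  u = (4 - (-2)·-1.422 - (3)·-1.020) / (6) = 0.703
  v = (-6 - (4)·0.750 - (4)·-1.020) / (9) = -0.547
  w = (2 - (3)·0.750 - (-1)·-1.422) / (5) = -0.334

(0.703, -0.547, -0.334)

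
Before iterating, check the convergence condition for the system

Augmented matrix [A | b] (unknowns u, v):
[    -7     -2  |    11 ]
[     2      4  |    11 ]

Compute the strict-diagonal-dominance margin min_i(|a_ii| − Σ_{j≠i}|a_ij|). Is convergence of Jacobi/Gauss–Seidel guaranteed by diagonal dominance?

row 1: |-7| − (2) = 5
row 2: |4| − (2) = 2
minimum over rows = 2 → strictly diagonally dominant (convergence guaranteed)

2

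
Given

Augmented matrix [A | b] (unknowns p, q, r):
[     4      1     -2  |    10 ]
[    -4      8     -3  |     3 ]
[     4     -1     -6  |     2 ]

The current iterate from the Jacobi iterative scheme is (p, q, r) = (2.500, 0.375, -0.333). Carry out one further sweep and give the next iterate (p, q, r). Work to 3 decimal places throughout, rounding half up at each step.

(2.240, 1.500, 1.271)

One sweep:
  p = (10 - (1)·0.375 - (-2)·-0.333) / (4) = 2.240
  q = (3 - (-4)·2.500 - (-3)·-0.333) / (8) = 1.500
  r = (2 - (4)·2.500 - (-1)·0.375) / (-6) = 1.271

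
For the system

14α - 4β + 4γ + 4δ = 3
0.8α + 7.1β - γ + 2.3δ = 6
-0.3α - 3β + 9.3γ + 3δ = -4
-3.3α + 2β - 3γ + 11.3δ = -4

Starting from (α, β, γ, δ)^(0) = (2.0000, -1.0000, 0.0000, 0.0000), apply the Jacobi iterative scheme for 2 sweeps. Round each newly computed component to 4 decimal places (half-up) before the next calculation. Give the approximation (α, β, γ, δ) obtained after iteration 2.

Iteration 1:
  α = (3 - (-4)·-1.0000 - (4)·0.0000 - (4)·0.0000) / (14) = -0.0714
  β = (6 - (0.8)·2.0000 - (-1)·0.0000 - (2.3)·0.0000) / (7.1) = 0.6197
  γ = (-4 - (-0.3)·2.0000 - (-3)·-1.0000 - (3)·0.0000) / (9.3) = -0.6882
  δ = (-4 - (-3.3)·2.0000 - (2)·-1.0000 - (-3)·0.0000) / (11.3) = 0.4071
Iteration 2:
  α = (3 - (-4)·0.6197 - (4)·-0.6882 - (4)·0.4071) / (14) = 0.4717
  β = (6 - (0.8)·-0.0714 - (-1)·-0.6882 - (2.3)·0.4071) / (7.1) = 0.6243
  γ = (-4 - (-0.3)·-0.0714 - (-3)·0.6197 - (3)·0.4071) / (9.3) = -0.3638
  δ = (-4 - (-3.3)·-0.0714 - (2)·0.6197 - (-3)·-0.6882) / (11.3) = -0.6672

(0.4717, 0.6243, -0.3638, -0.6672)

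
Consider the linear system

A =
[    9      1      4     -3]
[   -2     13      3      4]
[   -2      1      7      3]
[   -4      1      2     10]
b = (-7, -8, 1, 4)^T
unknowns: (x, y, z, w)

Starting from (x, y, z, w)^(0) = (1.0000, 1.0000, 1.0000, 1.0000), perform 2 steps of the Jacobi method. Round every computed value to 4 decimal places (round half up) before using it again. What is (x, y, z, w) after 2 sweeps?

Iteration 1:
  x = (-7 - (1)·1.0000 - (4)·1.0000 - (-3)·1.0000) / (9) = -1.0000
  y = (-8 - (-2)·1.0000 - (3)·1.0000 - (4)·1.0000) / (13) = -1.0000
  z = (1 - (-2)·1.0000 - (1)·1.0000 - (3)·1.0000) / (7) = -0.1429
  w = (4 - (-4)·1.0000 - (1)·1.0000 - (2)·1.0000) / (10) = 0.5000
Iteration 2:
  x = (-7 - (1)·-1.0000 - (4)·-0.1429 - (-3)·0.5000) / (9) = -0.4365
  y = (-8 - (-2)·-1.0000 - (3)·-0.1429 - (4)·0.5000) / (13) = -0.8901
  z = (1 - (-2)·-1.0000 - (1)·-1.0000 - (3)·0.5000) / (7) = -0.2143
  w = (4 - (-4)·-1.0000 - (1)·-1.0000 - (2)·-0.1429) / (10) = 0.1286

(-0.4365, -0.8901, -0.2143, 0.1286)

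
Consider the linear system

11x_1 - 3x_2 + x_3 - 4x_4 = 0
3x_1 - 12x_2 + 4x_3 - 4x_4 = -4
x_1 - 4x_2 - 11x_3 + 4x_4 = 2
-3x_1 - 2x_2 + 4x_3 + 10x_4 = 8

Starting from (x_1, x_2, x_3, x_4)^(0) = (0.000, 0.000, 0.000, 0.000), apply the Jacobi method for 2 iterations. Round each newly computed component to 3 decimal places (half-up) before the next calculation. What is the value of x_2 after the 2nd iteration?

Iteration 1:
  x_1 = (0 - (-3)·0.000 - (1)·0.000 - (-4)·0.000) / (11) = 0.000
  x_2 = (-4 - (3)·0.000 - (4)·0.000 - (-4)·0.000) / (-12) = 0.333
  x_3 = (2 - (1)·0.000 - (-4)·0.000 - (4)·0.000) / (-11) = -0.182
  x_4 = (8 - (-3)·0.000 - (-2)·0.000 - (4)·0.000) / (10) = 0.800
Iteration 2:
  x_1 = (0 - (-3)·0.333 - (1)·-0.182 - (-4)·0.800) / (11) = 0.398
  x_2 = (-4 - (3)·0.000 - (4)·-0.182 - (-4)·0.800) / (-12) = 0.006
  x_3 = (2 - (1)·0.000 - (-4)·0.333 - (4)·0.800) / (-11) = -0.012
  x_4 = (8 - (-3)·0.000 - (-2)·0.333 - (4)·-0.182) / (10) = 0.939

0.006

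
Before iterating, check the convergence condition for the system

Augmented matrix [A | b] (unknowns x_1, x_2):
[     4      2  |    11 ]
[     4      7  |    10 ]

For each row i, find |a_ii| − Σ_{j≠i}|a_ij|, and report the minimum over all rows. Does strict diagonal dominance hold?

2

row 1: |4| − (2) = 2
row 2: |7| − (4) = 3
minimum over rows = 2 → strictly diagonally dominant (convergence guaranteed)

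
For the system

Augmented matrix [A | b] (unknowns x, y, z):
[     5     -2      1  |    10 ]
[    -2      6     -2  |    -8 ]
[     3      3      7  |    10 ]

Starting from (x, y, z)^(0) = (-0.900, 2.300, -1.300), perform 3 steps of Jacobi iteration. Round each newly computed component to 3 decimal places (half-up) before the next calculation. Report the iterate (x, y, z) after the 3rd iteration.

Iteration 1:
  x = (10 - (-2)·2.300 - (1)·-1.300) / (5) = 3.180
  y = (-8 - (-2)·-0.900 - (-2)·-1.300) / (6) = -2.067
  z = (10 - (3)·-0.900 - (3)·2.300) / (7) = 0.829
Iteration 2:
  x = (10 - (-2)·-2.067 - (1)·0.829) / (5) = 1.007
  y = (-8 - (-2)·3.180 - (-2)·0.829) / (6) = 0.003
  z = (10 - (3)·3.180 - (3)·-2.067) / (7) = 0.952
Iteration 3:
  x = (10 - (-2)·0.003 - (1)·0.952) / (5) = 1.811
  y = (-8 - (-2)·1.007 - (-2)·0.952) / (6) = -0.680
  z = (10 - (3)·1.007 - (3)·0.003) / (7) = 0.996

(1.811, -0.680, 0.996)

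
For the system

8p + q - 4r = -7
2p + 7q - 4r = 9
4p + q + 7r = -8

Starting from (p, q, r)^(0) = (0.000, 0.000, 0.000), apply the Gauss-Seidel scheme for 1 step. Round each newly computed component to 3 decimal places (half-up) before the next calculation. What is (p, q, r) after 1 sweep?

Iteration 1:
  p = (-7 - (1)·0.000 - (-4)·0.000) / (8) = -0.875
  q = (9 - (2)·-0.875 - (-4)·0.000) / (7) = 1.536
  r = (-8 - (4)·-0.875 - (1)·1.536) / (7) = -0.862

(-0.875, 1.536, -0.862)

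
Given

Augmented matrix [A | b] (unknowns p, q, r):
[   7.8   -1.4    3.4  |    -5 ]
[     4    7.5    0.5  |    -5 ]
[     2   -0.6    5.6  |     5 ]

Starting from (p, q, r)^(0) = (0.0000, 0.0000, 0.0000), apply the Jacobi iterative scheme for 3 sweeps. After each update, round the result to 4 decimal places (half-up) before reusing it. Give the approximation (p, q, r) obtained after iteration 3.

Iteration 1:
  p = (-5 - (-1.4)·0.0000 - (3.4)·0.0000) / (7.8) = -0.6410
  q = (-5 - (4)·0.0000 - (0.5)·0.0000) / (7.5) = -0.6667
  r = (5 - (2)·0.0000 - (-0.6)·0.0000) / (5.6) = 0.8929
Iteration 2:
  p = (-5 - (-1.4)·-0.6667 - (3.4)·0.8929) / (7.8) = -1.1499
  q = (-5 - (4)·-0.6410 - (0.5)·0.8929) / (7.5) = -0.3843
  r = (5 - (2)·-0.6410 - (-0.6)·-0.6667) / (5.6) = 1.0504
Iteration 3:
  p = (-5 - (-1.4)·-0.3843 - (3.4)·1.0504) / (7.8) = -1.1679
  q = (-5 - (4)·-1.1499 - (0.5)·1.0504) / (7.5) = -0.1234
  r = (5 - (2)·-1.1499 - (-0.6)·-0.3843) / (5.6) = 1.2624

(-1.1679, -0.1234, 1.2624)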